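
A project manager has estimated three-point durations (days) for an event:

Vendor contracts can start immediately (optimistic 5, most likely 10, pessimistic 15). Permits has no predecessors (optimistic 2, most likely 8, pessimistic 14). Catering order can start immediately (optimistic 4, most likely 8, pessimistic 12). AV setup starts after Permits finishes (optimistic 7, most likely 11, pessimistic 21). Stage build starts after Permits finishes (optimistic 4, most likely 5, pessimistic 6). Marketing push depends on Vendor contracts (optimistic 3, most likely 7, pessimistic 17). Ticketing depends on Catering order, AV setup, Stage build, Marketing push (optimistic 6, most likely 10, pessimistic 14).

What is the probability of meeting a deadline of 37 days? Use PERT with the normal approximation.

0.982

te_Vendor contracts = (5 + 4·10 + 15)/6 = 60/6 = 10; σ²_Vendor contracts = ((15−5)/6)² = 2.778
te_Permits = (2 + 4·8 + 14)/6 = 48/6 = 8; σ²_Permits = ((14−2)/6)² = 4.000
te_Catering order = (4 + 4·8 + 12)/6 = 48/6 = 8; σ²_Catering order = ((12−4)/6)² = 1.778
te_AV setup = (7 + 4·11 + 21)/6 = 72/6 = 12; σ²_AV setup = ((21−7)/6)² = 5.444
te_Stage build = (4 + 4·5 + 6)/6 = 30/6 = 5; σ²_Stage build = ((6−4)/6)² = 0.111
te_Marketing push = (3 + 4·7 + 17)/6 = 48/6 = 8; σ²_Marketing push = ((17−3)/6)² = 5.444
te_Ticketing = (6 + 4·10 + 14)/6 = 60/6 = 10; σ²_Ticketing = ((14−6)/6)² = 1.778

Forward pass:
ES_Vendor contracts = 0; EF_Vendor contracts = 10
ES_Permits = 0; EF_Permits = 8
ES_Catering order = 0; EF_Catering order = 8
ES_AV setup = 8; EF_AV setup = 8+12 = 20
ES_Stage build = 8; EF_Stage build = 8+5 = 13
ES_Marketing push = 10; EF_Marketing push = 10+8 = 18
ES_Ticketing = max(EF_Catering order=8, EF_AV setup=20, EF_Stage build=13, EF_Marketing push=18) = 20; EF_Ticketing = 20+10 = 30
Expected project duration μ = 30 days. Critical path: Permits → AV setup → Ticketing.

Variance along critical path = 4.000 + 5.444 + 1.778 = 11.222; σ = √11.222 = 3.350 days.
Z = (37 − 30) / 3.350 = 2.090
P(T ≤ 37) = Φ(2.090) ≈ 0.982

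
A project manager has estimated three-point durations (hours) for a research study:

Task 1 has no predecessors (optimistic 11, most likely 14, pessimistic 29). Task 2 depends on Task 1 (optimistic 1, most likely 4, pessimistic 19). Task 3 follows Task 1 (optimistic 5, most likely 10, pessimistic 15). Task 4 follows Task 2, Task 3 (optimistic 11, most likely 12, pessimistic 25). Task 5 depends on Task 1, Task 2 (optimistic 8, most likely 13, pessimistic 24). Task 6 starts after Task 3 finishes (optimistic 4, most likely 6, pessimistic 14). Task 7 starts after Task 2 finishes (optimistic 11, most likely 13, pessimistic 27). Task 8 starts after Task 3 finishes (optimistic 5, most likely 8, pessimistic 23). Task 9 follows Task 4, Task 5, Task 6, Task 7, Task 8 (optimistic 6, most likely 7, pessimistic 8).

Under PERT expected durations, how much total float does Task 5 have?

4 hours

te_Task 1 = (11 + 4·14 + 29)/6 = 96/6 = 16
te_Task 2 = (1 + 4·4 + 19)/6 = 36/6 = 6
te_Task 3 = (5 + 4·10 + 15)/6 = 60/6 = 10
te_Task 4 = (11 + 4·12 + 25)/6 = 84/6 = 14
te_Task 5 = (8 + 4·13 + 24)/6 = 84/6 = 14
te_Task 6 = (4 + 4·6 + 14)/6 = 42/6 = 7
te_Task 7 = (11 + 4·13 + 27)/6 = 90/6 = 15
te_Task 8 = (5 + 4·8 + 23)/6 = 60/6 = 10
te_Task 9 = (6 + 4·7 + 8)/6 = 42/6 = 7

Forward pass:
ES_Task 1 = 0; EF_Task 1 = 16
ES_Task 2 = 16; EF_Task 2 = 16+6 = 22
ES_Task 3 = 16; EF_Task 3 = 16+10 = 26
ES_Task 4 = max(EF_Task 2=22, EF_Task 3=26) = 26; EF_Task 4 = 26+14 = 40
ES_Task 5 = max(EF_Task 1=16, EF_Task 2=22) = 22; EF_Task 5 = 22+14 = 36
ES_Task 6 = 26; EF_Task 6 = 26+7 = 33
ES_Task 7 = 22; EF_Task 7 = 22+15 = 37
ES_Task 8 = 26; EF_Task 8 = 26+10 = 36
ES_Task 9 = max(EF_Task 4=40, EF_Task 5=36, EF_Task 6=33, EF_Task 7=37, EF_Task 8=36) = 40; EF_Task 9 = 40+7 = 47
Expected project duration μ = 47 hours. Critical path: Task 1 → Task 3 → Task 4 → Task 9.

Backward pass:
LF_Task 9 = 47; LS_Task 9 = 47−7 = 40
LF_Task 8 = LS_Task 9 = 40; LS_Task 8 = 40−10 = 30
LF_Task 7 = LS_Task 9 = 40; LS_Task 7 = 40−15 = 25
LF_Task 6 = LS_Task 9 = 40; LS_Task 6 = 40−7 = 33
LF_Task 5 = LS_Task 9 = 40; LS_Task 5 = 40−14 = 26
LF_Task 4 = LS_Task 9 = 40; LS_Task 4 = 40−14 = 26
LF_Task 3 = min(LS_Task 4=26, LS_Task 6=33, LS_Task 8=30) = 26; LS_Task 3 = 26−10 = 16
LF_Task 2 = min(LS_Task 4=26, LS_Task 5=26, LS_Task 7=25) = 25; LS_Task 2 = 25−6 = 19
LF_Task 1 = min(LS_Task 2=19, LS_Task 3=16, LS_Task 5=26) = 16; LS_Task 1 = 16−16 = 0
Slack_Task 5 = LS_Task 5 − ES_Task 5 = 26 − 22 = 4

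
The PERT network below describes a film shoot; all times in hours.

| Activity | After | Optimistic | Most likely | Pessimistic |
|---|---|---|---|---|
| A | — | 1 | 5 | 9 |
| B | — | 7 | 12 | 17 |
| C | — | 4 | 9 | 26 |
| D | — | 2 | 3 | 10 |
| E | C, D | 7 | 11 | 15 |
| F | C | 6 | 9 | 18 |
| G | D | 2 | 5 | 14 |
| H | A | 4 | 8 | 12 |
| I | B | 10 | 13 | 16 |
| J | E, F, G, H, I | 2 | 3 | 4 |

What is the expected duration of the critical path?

te_A = (1 + 4·5 + 9)/6 = 30/6 = 5
te_B = (7 + 4·12 + 17)/6 = 72/6 = 12
te_C = (4 + 4·9 + 26)/6 = 66/6 = 11
te_D = (2 + 4·3 + 10)/6 = 24/6 = 4
te_E = (7 + 4·11 + 15)/6 = 66/6 = 11
te_F = (6 + 4·9 + 18)/6 = 60/6 = 10
te_G = (2 + 4·5 + 14)/6 = 36/6 = 6
te_H = (4 + 4·8 + 12)/6 = 48/6 = 8
te_I = (10 + 4·13 + 16)/6 = 78/6 = 13
te_J = (2 + 4·3 + 4)/6 = 18/6 = 3

Forward pass:
ES_A = 0; EF_A = 5
ES_B = 0; EF_B = 12
ES_C = 0; EF_C = 11
ES_D = 0; EF_D = 4
ES_E = max(EF_C=11, EF_D=4) = 11; EF_E = 11+11 = 22
ES_F = 11; EF_F = 11+10 = 21
ES_G = 4; EF_G = 4+6 = 10
ES_H = 5; EF_H = 5+8 = 13
ES_I = 12; EF_I = 12+13 = 25
ES_J = max(EF_E=22, EF_F=21, EF_G=10, EF_H=13, EF_I=25) = 25; EF_J = 25+3 = 28
Expected project duration μ = 28 hours. Critical path: B → I → J.

28 hours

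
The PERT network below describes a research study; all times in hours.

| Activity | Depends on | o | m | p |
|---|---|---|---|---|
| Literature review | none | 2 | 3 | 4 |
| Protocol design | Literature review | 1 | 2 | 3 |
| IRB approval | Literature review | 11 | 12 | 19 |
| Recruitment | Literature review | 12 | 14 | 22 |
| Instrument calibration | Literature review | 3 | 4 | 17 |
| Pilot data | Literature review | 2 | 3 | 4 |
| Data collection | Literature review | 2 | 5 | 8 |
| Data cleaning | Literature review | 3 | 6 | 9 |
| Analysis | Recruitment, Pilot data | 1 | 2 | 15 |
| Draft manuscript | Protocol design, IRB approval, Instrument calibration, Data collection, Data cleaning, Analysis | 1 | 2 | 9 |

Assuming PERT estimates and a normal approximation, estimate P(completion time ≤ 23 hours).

te_Literature review = (2 + 4·3 + 4)/6 = 18/6 = 3; σ²_Literature review = ((4−2)/6)² = 0.111
te_Protocol design = (1 + 4·2 + 3)/6 = 12/6 = 2; σ²_Protocol design = ((3−1)/6)² = 0.111
te_IRB approval = (11 + 4·12 + 19)/6 = 78/6 = 13; σ²_IRB approval = ((19−11)/6)² = 1.778
te_Recruitment = (12 + 4·14 + 22)/6 = 90/6 = 15; σ²_Recruitment = ((22−12)/6)² = 2.778
te_Instrument calibration = (3 + 4·4 + 17)/6 = 36/6 = 6; σ²_Instrument calibration = ((17−3)/6)² = 5.444
te_Pilot data = (2 + 4·3 + 4)/6 = 18/6 = 3; σ²_Pilot data = ((4−2)/6)² = 0.111
te_Data collection = (2 + 4·5 + 8)/6 = 30/6 = 5; σ²_Data collection = ((8−2)/6)² = 1.000
te_Data cleaning = (3 + 4·6 + 9)/6 = 36/6 = 6; σ²_Data cleaning = ((9−3)/6)² = 1.000
te_Analysis = (1 + 4·2 + 15)/6 = 24/6 = 4; σ²_Analysis = ((15−1)/6)² = 5.444
te_Draft manuscript = (1 + 4·2 + 9)/6 = 18/6 = 3; σ²_Draft manuscript = ((9−1)/6)² = 1.778

Forward pass:
ES_Literature review = 0; EF_Literature review = 3
ES_Protocol design = 3; EF_Protocol design = 3+2 = 5
ES_IRB approval = 3; EF_IRB approval = 3+13 = 16
ES_Recruitment = 3; EF_Recruitment = 3+15 = 18
ES_Instrument calibration = 3; EF_Instrument calibration = 3+6 = 9
ES_Pilot data = 3; EF_Pilot data = 3+3 = 6
ES_Data collection = 3; EF_Data collection = 3+5 = 8
ES_Data cleaning = 3; EF_Data cleaning = 3+6 = 9
ES_Analysis = max(EF_Recruitment=18, EF_Pilot data=6) = 18; EF_Analysis = 18+4 = 22
ES_Draft manuscript = max(EF_Protocol design=5, EF_IRB approval=16, EF_Instrument calibration=9, EF_Data collection=8, EF_Data cleaning=9, EF_Analysis=22) = 22; EF_Draft manuscript = 22+3 = 25
Expected project duration μ = 25 hours. Critical path: Literature review → Recruitment → Analysis → Draft manuscript.

Variance along critical path = 0.111 + 2.778 + 5.444 + 1.778 = 10.111; σ = √10.111 = 3.180 hours.
Z = (23 − 25) / 3.180 = -0.629
P(T ≤ 23) = Φ(-0.629) ≈ 0.265

0.265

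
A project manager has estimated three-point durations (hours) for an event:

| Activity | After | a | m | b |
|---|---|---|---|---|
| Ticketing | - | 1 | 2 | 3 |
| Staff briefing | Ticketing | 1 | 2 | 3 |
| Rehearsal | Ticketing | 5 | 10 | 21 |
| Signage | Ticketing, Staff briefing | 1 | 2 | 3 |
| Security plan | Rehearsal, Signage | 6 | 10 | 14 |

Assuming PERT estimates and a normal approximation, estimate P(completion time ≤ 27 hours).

0.909

te_Ticketing = (1 + 4·2 + 3)/6 = 12/6 = 2; σ²_Ticketing = ((3−1)/6)² = 0.111
te_Staff briefing = (1 + 4·2 + 3)/6 = 12/6 = 2; σ²_Staff briefing = ((3−1)/6)² = 0.111
te_Rehearsal = (5 + 4·10 + 21)/6 = 66/6 = 11; σ²_Rehearsal = ((21−5)/6)² = 7.111
te_Signage = (1 + 4·2 + 3)/6 = 12/6 = 2; σ²_Signage = ((3−1)/6)² = 0.111
te_Security plan = (6 + 4·10 + 14)/6 = 60/6 = 10; σ²_Security plan = ((14−6)/6)² = 1.778

Forward pass:
ES_Ticketing = 0; EF_Ticketing = 2
ES_Staff briefing = 2; EF_Staff briefing = 2+2 = 4
ES_Rehearsal = 2; EF_Rehearsal = 2+11 = 13
ES_Signage = max(EF_Ticketing=2, EF_Staff briefing=4) = 4; EF_Signage = 4+2 = 6
ES_Security plan = max(EF_Rehearsal=13, EF_Signage=6) = 13; EF_Security plan = 13+10 = 23
Expected project duration μ = 23 hours. Critical path: Ticketing → Rehearsal → Security plan.

Variance along critical path = 0.111 + 7.111 + 1.778 = 9.000; σ = √9.000 = 3.000 hours.
Z = (27 − 23) / 3.000 = 1.333
P(T ≤ 27) = Φ(1.333) ≈ 0.909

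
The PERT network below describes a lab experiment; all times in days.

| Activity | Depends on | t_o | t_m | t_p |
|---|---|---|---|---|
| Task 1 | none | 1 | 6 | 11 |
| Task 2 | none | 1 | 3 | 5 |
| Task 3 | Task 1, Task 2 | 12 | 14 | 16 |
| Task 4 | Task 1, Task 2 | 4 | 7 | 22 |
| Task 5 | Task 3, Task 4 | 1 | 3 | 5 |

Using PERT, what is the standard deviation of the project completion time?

te_Task 1 = (1 + 4·6 + 11)/6 = 36/6 = 6; σ²_Task 1 = ((11−1)/6)² = 2.778
te_Task 2 = (1 + 4·3 + 5)/6 = 18/6 = 3; σ²_Task 2 = ((5−1)/6)² = 0.444
te_Task 3 = (12 + 4·14 + 16)/6 = 84/6 = 14; σ²_Task 3 = ((16−12)/6)² = 0.444
te_Task 4 = (4 + 4·7 + 22)/6 = 54/6 = 9; σ²_Task 4 = ((22−4)/6)² = 9.000
te_Task 5 = (1 + 4·3 + 5)/6 = 18/6 = 3; σ²_Task 5 = ((5−1)/6)² = 0.444

Forward pass:
ES_Task 1 = 0; EF_Task 1 = 6
ES_Task 2 = 0; EF_Task 2 = 3
ES_Task 3 = max(EF_Task 1=6, EF_Task 2=3) = 6; EF_Task 3 = 6+14 = 20
ES_Task 4 = max(EF_Task 1=6, EF_Task 2=3) = 6; EF_Task 4 = 6+9 = 15
ES_Task 5 = max(EF_Task 3=20, EF_Task 4=15) = 20; EF_Task 5 = 20+3 = 23
Expected project duration μ = 23 days. Critical path: Task 1 → Task 3 → Task 5.

Variance along critical path = 2.778 + 0.444 + 0.444 = 3.667
σ = √3.667 = 1.915 days

1.91 days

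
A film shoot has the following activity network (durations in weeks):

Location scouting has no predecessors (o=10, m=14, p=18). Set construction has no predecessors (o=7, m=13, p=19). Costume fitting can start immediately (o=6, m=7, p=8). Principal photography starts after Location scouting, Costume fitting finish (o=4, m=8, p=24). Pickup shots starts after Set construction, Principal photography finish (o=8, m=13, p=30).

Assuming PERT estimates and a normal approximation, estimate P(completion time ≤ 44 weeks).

0.835

te_Location scouting = (10 + 4·14 + 18)/6 = 84/6 = 14; σ²_Location scouting = ((18−10)/6)² = 1.778
te_Set construction = (7 + 4·13 + 19)/6 = 78/6 = 13; σ²_Set construction = ((19−7)/6)² = 4.000
te_Costume fitting = (6 + 4·7 + 8)/6 = 42/6 = 7; σ²_Costume fitting = ((8−6)/6)² = 0.111
te_Principal photography = (4 + 4·8 + 24)/6 = 60/6 = 10; σ²_Principal photography = ((24−4)/6)² = 11.111
te_Pickup shots = (8 + 4·13 + 30)/6 = 90/6 = 15; σ²_Pickup shots = ((30−8)/6)² = 13.444

Forward pass:
ES_Location scouting = 0; EF_Location scouting = 14
ES_Set construction = 0; EF_Set construction = 13
ES_Costume fitting = 0; EF_Costume fitting = 7
ES_Principal photography = max(EF_Location scouting=14, EF_Costume fitting=7) = 14; EF_Principal photography = 14+10 = 24
ES_Pickup shots = max(EF_Set construction=13, EF_Principal photography=24) = 24; EF_Pickup shots = 24+15 = 39
Expected project duration μ = 39 weeks. Critical path: Location scouting → Principal photography → Pickup shots.

Variance along critical path = 1.778 + 11.111 + 13.444 = 26.333; σ = √26.333 = 5.132 weeks.
Z = (44 − 39) / 5.132 = 0.974
P(T ≤ 44) = Φ(0.974) ≈ 0.835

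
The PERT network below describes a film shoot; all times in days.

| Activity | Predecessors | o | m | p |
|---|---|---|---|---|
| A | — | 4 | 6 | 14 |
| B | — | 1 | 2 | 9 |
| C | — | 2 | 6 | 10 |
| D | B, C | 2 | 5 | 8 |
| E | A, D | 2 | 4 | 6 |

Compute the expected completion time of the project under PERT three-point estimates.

te_A = (4 + 4·6 + 14)/6 = 42/6 = 7
te_B = (1 + 4·2 + 9)/6 = 18/6 = 3
te_C = (2 + 4·6 + 10)/6 = 36/6 = 6
te_D = (2 + 4·5 + 8)/6 = 30/6 = 5
te_E = (2 + 4·4 + 6)/6 = 24/6 = 4

Forward pass:
ES_A = 0; EF_A = 7
ES_B = 0; EF_B = 3
ES_C = 0; EF_C = 6
ES_D = max(EF_B=3, EF_C=6) = 6; EF_D = 6+5 = 11
ES_E = max(EF_A=7, EF_D=11) = 11; EF_E = 11+4 = 15
Expected project duration μ = 15 days. Critical path: C → D → E.

15 days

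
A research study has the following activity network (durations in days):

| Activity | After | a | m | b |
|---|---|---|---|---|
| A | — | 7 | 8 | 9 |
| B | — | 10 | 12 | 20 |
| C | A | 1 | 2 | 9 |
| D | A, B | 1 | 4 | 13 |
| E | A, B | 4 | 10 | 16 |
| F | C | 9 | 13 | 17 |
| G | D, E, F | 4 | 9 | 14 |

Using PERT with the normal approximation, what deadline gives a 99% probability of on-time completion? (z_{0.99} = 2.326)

te_A = (7 + 4·8 + 9)/6 = 48/6 = 8; σ²_A = ((9−7)/6)² = 0.111
te_B = (10 + 4·12 + 20)/6 = 78/6 = 13; σ²_B = ((20−10)/6)² = 2.778
te_C = (1 + 4·2 + 9)/6 = 18/6 = 3; σ²_C = ((9−1)/6)² = 1.778
te_D = (1 + 4·4 + 13)/6 = 30/6 = 5; σ²_D = ((13−1)/6)² = 4.000
te_E = (4 + 4·10 + 16)/6 = 60/6 = 10; σ²_E = ((16−4)/6)² = 4.000
te_F = (9 + 4·13 + 17)/6 = 78/6 = 13; σ²_F = ((17−9)/6)² = 1.778
te_G = (4 + 4·9 + 14)/6 = 54/6 = 9; σ²_G = ((14−4)/6)² = 2.778

Forward pass:
ES_A = 0; EF_A = 8
ES_B = 0; EF_B = 13
ES_C = 8; EF_C = 8+3 = 11
ES_D = max(EF_A=8, EF_B=13) = 13; EF_D = 13+5 = 18
ES_E = max(EF_A=8, EF_B=13) = 13; EF_E = 13+10 = 23
ES_F = 11; EF_F = 11+13 = 24
ES_G = max(EF_D=18, EF_E=23, EF_F=24) = 24; EF_G = 24+9 = 33
Expected project duration μ = 33 days. Critical path: A → C → F → G.

Variance along critical path = 0.111 + 1.778 + 1.778 + 2.778 = 6.444; σ = 2.539 days.
D = μ + z·σ = 33 + 2.326·2.539 = 38.9 days

38.9 days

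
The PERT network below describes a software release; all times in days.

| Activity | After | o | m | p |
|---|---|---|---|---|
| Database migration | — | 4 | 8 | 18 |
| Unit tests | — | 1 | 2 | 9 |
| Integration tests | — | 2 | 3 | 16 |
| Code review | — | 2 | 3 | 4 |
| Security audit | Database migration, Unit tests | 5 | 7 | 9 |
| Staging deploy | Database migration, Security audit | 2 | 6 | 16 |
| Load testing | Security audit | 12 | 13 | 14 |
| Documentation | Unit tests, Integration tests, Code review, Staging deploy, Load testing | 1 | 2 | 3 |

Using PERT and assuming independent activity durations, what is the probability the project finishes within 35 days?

0.947

te_Database migration = (4 + 4·8 + 18)/6 = 54/6 = 9; σ²_Database migration = ((18−4)/6)² = 5.444
te_Unit tests = (1 + 4·2 + 9)/6 = 18/6 = 3; σ²_Unit tests = ((9−1)/6)² = 1.778
te_Integration tests = (2 + 4·3 + 16)/6 = 30/6 = 5; σ²_Integration tests = ((16−2)/6)² = 5.444
te_Code review = (2 + 4·3 + 4)/6 = 18/6 = 3; σ²_Code review = ((4−2)/6)² = 0.111
te_Security audit = (5 + 4·7 + 9)/6 = 42/6 = 7; σ²_Security audit = ((9−5)/6)² = 0.444
te_Staging deploy = (2 + 4·6 + 16)/6 = 42/6 = 7; σ²_Staging deploy = ((16−2)/6)² = 5.444
te_Load testing = (12 + 4·13 + 14)/6 = 78/6 = 13; σ²_Load testing = ((14−12)/6)² = 0.111
te_Documentation = (1 + 4·2 + 3)/6 = 12/6 = 2; σ²_Documentation = ((3−1)/6)² = 0.111

Forward pass:
ES_Database migration = 0; EF_Database migration = 9
ES_Unit tests = 0; EF_Unit tests = 3
ES_Integration tests = 0; EF_Integration tests = 5
ES_Code review = 0; EF_Code review = 3
ES_Security audit = max(EF_Database migration=9, EF_Unit tests=3) = 9; EF_Security audit = 9+7 = 16
ES_Staging deploy = max(EF_Database migration=9, EF_Security audit=16) = 16; EF_Staging deploy = 16+7 = 23
ES_Load testing = 16; EF_Load testing = 16+13 = 29
ES_Documentation = max(EF_Unit tests=3, EF_Integration tests=5, EF_Code review=3, EF_Staging deploy=23, EF_Load testing=29) = 29; EF_Documentation = 29+2 = 31
Expected project duration μ = 31 days. Critical path: Database migration → Security audit → Load testing → Documentation.

Variance along critical path = 5.444 + 0.444 + 0.111 + 0.111 = 6.111; σ = √6.111 = 2.472 days.
Z = (35 − 31) / 2.472 = 1.618
P(T ≤ 35) = Φ(1.618) ≈ 0.947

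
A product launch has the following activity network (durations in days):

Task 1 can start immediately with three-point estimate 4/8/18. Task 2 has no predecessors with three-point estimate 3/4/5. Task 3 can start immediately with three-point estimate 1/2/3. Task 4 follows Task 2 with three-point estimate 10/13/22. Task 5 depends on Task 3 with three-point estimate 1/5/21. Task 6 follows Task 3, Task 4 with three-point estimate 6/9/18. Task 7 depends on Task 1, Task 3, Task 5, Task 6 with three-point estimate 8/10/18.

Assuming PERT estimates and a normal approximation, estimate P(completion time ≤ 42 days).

te_Task 1 = (4 + 4·8 + 18)/6 = 54/6 = 9; σ²_Task 1 = ((18−4)/6)² = 5.444
te_Task 2 = (3 + 4·4 + 5)/6 = 24/6 = 4; σ²_Task 2 = ((5−3)/6)² = 0.111
te_Task 3 = (1 + 4·2 + 3)/6 = 12/6 = 2; σ²_Task 3 = ((3−1)/6)² = 0.111
te_Task 4 = (10 + 4·13 + 22)/6 = 84/6 = 14; σ²_Task 4 = ((22−10)/6)² = 4.000
te_Task 5 = (1 + 4·5 + 21)/6 = 42/6 = 7; σ²_Task 5 = ((21−1)/6)² = 11.111
te_Task 6 = (6 + 4·9 + 18)/6 = 60/6 = 10; σ²_Task 6 = ((18−6)/6)² = 4.000
te_Task 7 = (8 + 4·10 + 18)/6 = 66/6 = 11; σ²_Task 7 = ((18−8)/6)² = 2.778

Forward pass:
ES_Task 1 = 0; EF_Task 1 = 9
ES_Task 2 = 0; EF_Task 2 = 4
ES_Task 3 = 0; EF_Task 3 = 2
ES_Task 4 = 4; EF_Task 4 = 4+14 = 18
ES_Task 5 = 2; EF_Task 5 = 2+7 = 9
ES_Task 6 = max(EF_Task 3=2, EF_Task 4=18) = 18; EF_Task 6 = 18+10 = 28
ES_Task 7 = max(EF_Task 1=9, EF_Task 3=2, EF_Task 5=9, EF_Task 6=28) = 28; EF_Task 7 = 28+11 = 39
Expected project duration μ = 39 days. Critical path: Task 2 → Task 4 → Task 6 → Task 7.

Variance along critical path = 0.111 + 4.000 + 4.000 + 2.778 = 10.889; σ = √10.889 = 3.300 days.
Z = (42 − 39) / 3.300 = 0.909
P(T ≤ 42) = Φ(0.909) ≈ 0.818

0.818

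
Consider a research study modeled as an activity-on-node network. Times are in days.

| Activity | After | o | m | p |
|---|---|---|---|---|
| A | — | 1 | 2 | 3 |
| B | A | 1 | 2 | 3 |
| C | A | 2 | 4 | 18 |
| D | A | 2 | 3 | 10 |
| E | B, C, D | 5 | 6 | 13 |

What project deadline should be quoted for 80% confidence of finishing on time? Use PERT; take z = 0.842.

te_A = (1 + 4·2 + 3)/6 = 12/6 = 2; σ²_A = ((3−1)/6)² = 0.111
te_B = (1 + 4·2 + 3)/6 = 12/6 = 2; σ²_B = ((3−1)/6)² = 0.111
te_C = (2 + 4·4 + 18)/6 = 36/6 = 6; σ²_C = ((18−2)/6)² = 7.111
te_D = (2 + 4·3 + 10)/6 = 24/6 = 4; σ²_D = ((10−2)/6)² = 1.778
te_E = (5 + 4·6 + 13)/6 = 42/6 = 7; σ²_E = ((13−5)/6)² = 1.778

Forward pass:
ES_A = 0; EF_A = 2
ES_B = 2; EF_B = 2+2 = 4
ES_C = 2; EF_C = 2+6 = 8
ES_D = 2; EF_D = 2+4 = 6
ES_E = max(EF_B=4, EF_C=8, EF_D=6) = 8; EF_E = 8+7 = 15
Expected project duration μ = 15 days. Critical path: A → C → E.

Variance along critical path = 0.111 + 7.111 + 1.778 = 9.000; σ = 3.000 days.
D = μ + z·σ = 15 + 0.842·3.000 = 17.5 days

17.5 days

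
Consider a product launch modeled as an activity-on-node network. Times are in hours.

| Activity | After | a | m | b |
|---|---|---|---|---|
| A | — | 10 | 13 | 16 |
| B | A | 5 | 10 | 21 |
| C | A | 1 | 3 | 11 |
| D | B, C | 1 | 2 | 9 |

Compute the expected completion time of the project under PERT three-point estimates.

te_A = (10 + 4·13 + 16)/6 = 78/6 = 13
te_B = (5 + 4·10 + 21)/6 = 66/6 = 11
te_C = (1 + 4·3 + 11)/6 = 24/6 = 4
te_D = (1 + 4·2 + 9)/6 = 18/6 = 3

Forward pass:
ES_A = 0; EF_A = 13
ES_B = 13; EF_B = 13+11 = 24
ES_C = 13; EF_C = 13+4 = 17
ES_D = max(EF_B=24, EF_C=17) = 24; EF_D = 24+3 = 27
Expected project duration μ = 27 hours. Critical path: A → B → D.

27 hours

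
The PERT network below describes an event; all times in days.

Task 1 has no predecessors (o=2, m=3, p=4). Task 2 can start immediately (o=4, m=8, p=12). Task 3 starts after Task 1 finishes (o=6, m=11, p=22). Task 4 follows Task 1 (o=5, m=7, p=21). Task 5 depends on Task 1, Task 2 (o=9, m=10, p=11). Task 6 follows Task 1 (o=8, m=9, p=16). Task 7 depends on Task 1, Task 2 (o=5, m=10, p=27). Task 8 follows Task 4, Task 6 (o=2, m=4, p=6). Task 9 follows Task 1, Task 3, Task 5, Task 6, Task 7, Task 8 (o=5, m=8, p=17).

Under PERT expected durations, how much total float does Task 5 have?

2 days

te_Task 1 = (2 + 4·3 + 4)/6 = 18/6 = 3
te_Task 2 = (4 + 4·8 + 12)/6 = 48/6 = 8
te_Task 3 = (6 + 4·11 + 22)/6 = 72/6 = 12
te_Task 4 = (5 + 4·7 + 21)/6 = 54/6 = 9
te_Task 5 = (9 + 4·10 + 11)/6 = 60/6 = 10
te_Task 6 = (8 + 4·9 + 16)/6 = 60/6 = 10
te_Task 7 = (5 + 4·10 + 27)/6 = 72/6 = 12
te_Task 8 = (2 + 4·4 + 6)/6 = 24/6 = 4
te_Task 9 = (5 + 4·8 + 17)/6 = 54/6 = 9

Forward pass:
ES_Task 1 = 0; EF_Task 1 = 3
ES_Task 2 = 0; EF_Task 2 = 8
ES_Task 3 = 3; EF_Task 3 = 3+12 = 15
ES_Task 4 = 3; EF_Task 4 = 3+9 = 12
ES_Task 5 = max(EF_Task 1=3, EF_Task 2=8) = 8; EF_Task 5 = 8+10 = 18
ES_Task 6 = 3; EF_Task 6 = 3+10 = 13
ES_Task 7 = max(EF_Task 1=3, EF_Task 2=8) = 8; EF_Task 7 = 8+12 = 20
ES_Task 8 = max(EF_Task 4=12, EF_Task 6=13) = 13; EF_Task 8 = 13+4 = 17
ES_Task 9 = max(EF_Task 1=3, EF_Task 3=15, EF_Task 5=18, EF_Task 6=13, EF_Task 7=20, EF_Task 8=17) = 20; EF_Task 9 = 20+9 = 29
Expected project duration μ = 29 days. Critical path: Task 2 → Task 7 → Task 9.

Backward pass:
LF_Task 9 = 29; LS_Task 9 = 29−9 = 20
LF_Task 8 = LS_Task 9 = 20; LS_Task 8 = 20−4 = 16
LF_Task 7 = LS_Task 9 = 20; LS_Task 7 = 20−12 = 8
LF_Task 6 = min(LS_Task 8=16, LS_Task 9=20) = 16; LS_Task 6 = 16−10 = 6
LF_Task 5 = LS_Task 9 = 20; LS_Task 5 = 20−10 = 10
LF_Task 4 = LS_Task 8 = 16; LS_Task 4 = 16−9 = 7
LF_Task 3 = LS_Task 9 = 20; LS_Task 3 = 20−12 = 8
LF_Task 2 = min(LS_Task 5=10, LS_Task 7=8) = 8; LS_Task 2 = 8−8 = 0
LF_Task 1 = min(LS_Task 3=8, LS_Task 4=7, LS_Task 5=10, LS_Task 6=6, LS_Task 7=8, LS_Task 9=20) = 6; LS_Task 1 = 6−3 = 3
Slack_Task 5 = LS_Task 5 − ES_Task 5 = 10 − 8 = 2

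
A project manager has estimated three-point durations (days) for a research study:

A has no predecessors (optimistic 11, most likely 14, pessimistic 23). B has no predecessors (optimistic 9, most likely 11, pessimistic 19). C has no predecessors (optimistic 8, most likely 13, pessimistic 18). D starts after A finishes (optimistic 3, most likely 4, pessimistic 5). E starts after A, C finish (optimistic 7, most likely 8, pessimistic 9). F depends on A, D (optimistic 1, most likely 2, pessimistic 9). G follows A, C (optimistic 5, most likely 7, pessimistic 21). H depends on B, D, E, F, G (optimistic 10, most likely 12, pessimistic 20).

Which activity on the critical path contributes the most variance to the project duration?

G

te_A = (11 + 4·14 + 23)/6 = 90/6 = 15; σ²_A = ((23−11)/6)² = 4.000
te_B = (9 + 4·11 + 19)/6 = 72/6 = 12; σ²_B = ((19−9)/6)² = 2.778
te_C = (8 + 4·13 + 18)/6 = 78/6 = 13; σ²_C = ((18−8)/6)² = 2.778
te_D = (3 + 4·4 + 5)/6 = 24/6 = 4; σ²_D = ((5−3)/6)² = 0.111
te_E = (7 + 4·8 + 9)/6 = 48/6 = 8; σ²_E = ((9−7)/6)² = 0.111
te_F = (1 + 4·2 + 9)/6 = 18/6 = 3; σ²_F = ((9−1)/6)² = 1.778
te_G = (5 + 4·7 + 21)/6 = 54/6 = 9; σ²_G = ((21−5)/6)² = 7.111
te_H = (10 + 4·12 + 20)/6 = 78/6 = 13; σ²_H = ((20−10)/6)² = 2.778

Forward pass:
ES_A = 0; EF_A = 15
ES_B = 0; EF_B = 12
ES_C = 0; EF_C = 13
ES_D = 15; EF_D = 15+4 = 19
ES_E = max(EF_A=15, EF_C=13) = 15; EF_E = 15+8 = 23
ES_F = max(EF_A=15, EF_D=19) = 19; EF_F = 19+3 = 22
ES_G = max(EF_A=15, EF_C=13) = 15; EF_G = 15+9 = 24
ES_H = max(EF_B=12, EF_D=19, EF_E=23, EF_F=22, EF_G=24) = 24; EF_H = 24+13 = 37
Expected project duration μ = 37 days. Critical path: A → G → H.

Variances on critical path: σ²_A=4.000, σ²_G=7.111, σ²_H=2.778.
Largest is σ²_G = 7.111.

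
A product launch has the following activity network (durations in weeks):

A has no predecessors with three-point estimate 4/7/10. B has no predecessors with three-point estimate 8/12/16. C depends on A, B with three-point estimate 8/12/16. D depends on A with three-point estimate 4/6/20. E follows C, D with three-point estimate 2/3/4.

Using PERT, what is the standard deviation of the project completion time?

te_A = (4 + 4·7 + 10)/6 = 42/6 = 7; σ²_A = ((10−4)/6)² = 1.000
te_B = (8 + 4·12 + 16)/6 = 72/6 = 12; σ²_B = ((16−8)/6)² = 1.778
te_C = (8 + 4·12 + 16)/6 = 72/6 = 12; σ²_C = ((16−8)/6)² = 1.778
te_D = (4 + 4·6 + 20)/6 = 48/6 = 8; σ²_D = ((20−4)/6)² = 7.111
te_E = (2 + 4·3 + 4)/6 = 18/6 = 3; σ²_E = ((4−2)/6)² = 0.111

Forward pass:
ES_A = 0; EF_A = 7
ES_B = 0; EF_B = 12
ES_C = max(EF_A=7, EF_B=12) = 12; EF_C = 12+12 = 24
ES_D = 7; EF_D = 7+8 = 15
ES_E = max(EF_C=24, EF_D=15) = 24; EF_E = 24+3 = 27
Expected project duration μ = 27 weeks. Critical path: B → C → E.

Variance along critical path = 1.778 + 1.778 + 0.111 = 3.667
σ = √3.667 = 1.915 weeks

1.91 weeks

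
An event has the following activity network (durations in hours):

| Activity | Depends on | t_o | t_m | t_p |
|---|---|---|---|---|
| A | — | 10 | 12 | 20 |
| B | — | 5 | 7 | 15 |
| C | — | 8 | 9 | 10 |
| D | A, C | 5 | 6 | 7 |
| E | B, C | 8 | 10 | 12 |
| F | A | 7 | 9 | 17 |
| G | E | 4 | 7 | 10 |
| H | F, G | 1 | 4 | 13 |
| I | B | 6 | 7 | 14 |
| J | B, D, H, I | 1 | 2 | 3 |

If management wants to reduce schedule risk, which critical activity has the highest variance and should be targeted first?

te_A = (10 + 4·12 + 20)/6 = 78/6 = 13; σ²_A = ((20−10)/6)² = 2.778
te_B = (5 + 4·7 + 15)/6 = 48/6 = 8; σ²_B = ((15−5)/6)² = 2.778
te_C = (8 + 4·9 + 10)/6 = 54/6 = 9; σ²_C = ((10−8)/6)² = 0.111
te_D = (5 + 4·6 + 7)/6 = 36/6 = 6; σ²_D = ((7−5)/6)² = 0.111
te_E = (8 + 4·10 + 12)/6 = 60/6 = 10; σ²_E = ((12−8)/6)² = 0.444
te_F = (7 + 4·9 + 17)/6 = 60/6 = 10; σ²_F = ((17−7)/6)² = 2.778
te_G = (4 + 4·7 + 10)/6 = 42/6 = 7; σ²_G = ((10−4)/6)² = 1.000
te_H = (1 + 4·4 + 13)/6 = 30/6 = 5; σ²_H = ((13−1)/6)² = 4.000
te_I = (6 + 4·7 + 14)/6 = 48/6 = 8; σ²_I = ((14−6)/6)² = 1.778
te_J = (1 + 4·2 + 3)/6 = 12/6 = 2; σ²_J = ((3−1)/6)² = 0.111

Forward pass:
ES_A = 0; EF_A = 13
ES_B = 0; EF_B = 8
ES_C = 0; EF_C = 9
ES_D = max(EF_A=13, EF_C=9) = 13; EF_D = 13+6 = 19
ES_E = max(EF_B=8, EF_C=9) = 9; EF_E = 9+10 = 19
ES_F = 13; EF_F = 13+10 = 23
ES_G = 19; EF_G = 19+7 = 26
ES_H = max(EF_F=23, EF_G=26) = 26; EF_H = 26+5 = 31
ES_I = 8; EF_I = 8+8 = 16
ES_J = max(EF_B=8, EF_D=19, EF_H=31, EF_I=16) = 31; EF_J = 31+2 = 33
Expected project duration μ = 33 hours. Critical path: C → E → G → H → J.

Variances on critical path: σ²_C=0.111, σ²_E=0.444, σ²_G=1.000, σ²_H=4.000, σ²_J=0.111.
Largest is σ²_H = 4.000.

H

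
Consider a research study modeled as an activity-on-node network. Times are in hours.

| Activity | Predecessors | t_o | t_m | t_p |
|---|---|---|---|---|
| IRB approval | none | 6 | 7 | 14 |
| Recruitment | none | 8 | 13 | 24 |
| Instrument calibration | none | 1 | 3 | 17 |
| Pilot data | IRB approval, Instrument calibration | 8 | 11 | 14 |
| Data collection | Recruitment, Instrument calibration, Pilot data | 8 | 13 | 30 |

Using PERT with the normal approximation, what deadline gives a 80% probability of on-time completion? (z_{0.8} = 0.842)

37.4 hours

te_IRB approval = (6 + 4·7 + 14)/6 = 48/6 = 8; σ²_IRB approval = ((14−6)/6)² = 1.778
te_Recruitment = (8 + 4·13 + 24)/6 = 84/6 = 14; σ²_Recruitment = ((24−8)/6)² = 7.111
te_Instrument calibration = (1 + 4·3 + 17)/6 = 30/6 = 5; σ²_Instrument calibration = ((17−1)/6)² = 7.111
te_Pilot data = (8 + 4·11 + 14)/6 = 66/6 = 11; σ²_Pilot data = ((14−8)/6)² = 1.000
te_Data collection = (8 + 4·13 + 30)/6 = 90/6 = 15; σ²_Data collection = ((30−8)/6)² = 13.444

Forward pass:
ES_IRB approval = 0; EF_IRB approval = 8
ES_Recruitment = 0; EF_Recruitment = 14
ES_Instrument calibration = 0; EF_Instrument calibration = 5
ES_Pilot data = max(EF_IRB approval=8, EF_Instrument calibration=5) = 8; EF_Pilot data = 8+11 = 19
ES_Data collection = max(EF_Recruitment=14, EF_Instrument calibration=5, EF_Pilot data=19) = 19; EF_Data collection = 19+15 = 34
Expected project duration μ = 34 hours. Critical path: IRB approval → Pilot data → Data collection.

Variance along critical path = 1.778 + 1.000 + 13.444 = 16.222; σ = 4.028 hours.
D = μ + z·σ = 34 + 0.842·4.028 = 37.4 hours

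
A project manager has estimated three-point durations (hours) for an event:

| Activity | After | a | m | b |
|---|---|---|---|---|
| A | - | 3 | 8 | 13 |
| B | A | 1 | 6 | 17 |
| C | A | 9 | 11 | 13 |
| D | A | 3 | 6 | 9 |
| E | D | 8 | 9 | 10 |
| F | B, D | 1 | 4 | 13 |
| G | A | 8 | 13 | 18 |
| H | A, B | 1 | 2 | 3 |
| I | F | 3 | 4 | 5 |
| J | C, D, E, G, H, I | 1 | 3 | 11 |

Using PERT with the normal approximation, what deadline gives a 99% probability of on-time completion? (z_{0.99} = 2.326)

te_A = (3 + 4·8 + 13)/6 = 48/6 = 8; σ²_A = ((13−3)/6)² = 2.778
te_B = (1 + 4·6 + 17)/6 = 42/6 = 7; σ²_B = ((17−1)/6)² = 7.111
te_C = (9 + 4·11 + 13)/6 = 66/6 = 11; σ²_C = ((13−9)/6)² = 0.444
te_D = (3 + 4·6 + 9)/6 = 36/6 = 6; σ²_D = ((9−3)/6)² = 1.000
te_E = (8 + 4·9 + 10)/6 = 54/6 = 9; σ²_E = ((10−8)/6)² = 0.111
te_F = (1 + 4·4 + 13)/6 = 30/6 = 5; σ²_F = ((13−1)/6)² = 4.000
te_G = (8 + 4·13 + 18)/6 = 78/6 = 13; σ²_G = ((18−8)/6)² = 2.778
te_H = (1 + 4·2 + 3)/6 = 12/6 = 2; σ²_H = ((3−1)/6)² = 0.111
te_I = (3 + 4·4 + 5)/6 = 24/6 = 4; σ²_I = ((5−3)/6)² = 0.111
te_J = (1 + 4·3 + 11)/6 = 24/6 = 4; σ²_J = ((11−1)/6)² = 2.778

Forward pass:
ES_A = 0; EF_A = 8
ES_B = 8; EF_B = 8+7 = 15
ES_C = 8; EF_C = 8+11 = 19
ES_D = 8; EF_D = 8+6 = 14
ES_E = 14; EF_E = 14+9 = 23
ES_F = max(EF_B=15, EF_D=14) = 15; EF_F = 15+5 = 20
ES_G = 8; EF_G = 8+13 = 21
ES_H = max(EF_A=8, EF_B=15) = 15; EF_H = 15+2 = 17
ES_I = 20; EF_I = 20+4 = 24
ES_J = max(EF_C=19, EF_D=14, EF_E=23, EF_G=21, EF_H=17, EF_I=24) = 24; EF_J = 24+4 = 28
Expected project duration μ = 28 hours. Critical path: A → B → F → I → J.

Variance along critical path = 2.778 + 7.111 + 4.000 + 0.111 + 2.778 = 16.778; σ = 4.096 hours.
D = μ + z·σ = 28 + 2.326·4.096 = 37.5 hours

37.5 hours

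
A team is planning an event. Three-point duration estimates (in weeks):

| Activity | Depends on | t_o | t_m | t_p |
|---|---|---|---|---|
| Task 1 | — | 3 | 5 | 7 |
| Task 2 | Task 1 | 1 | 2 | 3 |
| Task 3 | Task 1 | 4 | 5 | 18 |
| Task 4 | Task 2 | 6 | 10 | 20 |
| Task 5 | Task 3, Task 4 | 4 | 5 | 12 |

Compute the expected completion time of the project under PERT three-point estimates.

te_Task 1 = (3 + 4·5 + 7)/6 = 30/6 = 5
te_Task 2 = (1 + 4·2 + 3)/6 = 12/6 = 2
te_Task 3 = (4 + 4·5 + 18)/6 = 42/6 = 7
te_Task 4 = (6 + 4·10 + 20)/6 = 66/6 = 11
te_Task 5 = (4 + 4·5 + 12)/6 = 36/6 = 6

Forward pass:
ES_Task 1 = 0; EF_Task 1 = 5
ES_Task 2 = 5; EF_Task 2 = 5+2 = 7
ES_Task 3 = 5; EF_Task 3 = 5+7 = 12
ES_Task 4 = 7; EF_Task 4 = 7+11 = 18
ES_Task 5 = max(EF_Task 3=12, EF_Task 4=18) = 18; EF_Task 5 = 18+6 = 24
Expected project duration μ = 24 weeks. Critical path: Task 1 → Task 2 → Task 4 → Task 5.

24 weeks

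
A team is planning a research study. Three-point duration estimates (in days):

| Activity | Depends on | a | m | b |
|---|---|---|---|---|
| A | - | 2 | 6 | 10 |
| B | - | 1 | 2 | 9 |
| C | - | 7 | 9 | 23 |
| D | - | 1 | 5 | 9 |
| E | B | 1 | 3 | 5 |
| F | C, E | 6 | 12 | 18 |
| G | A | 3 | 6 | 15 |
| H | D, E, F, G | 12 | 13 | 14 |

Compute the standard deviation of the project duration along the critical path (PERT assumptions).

3.35 days

te_A = (2 + 4·6 + 10)/6 = 36/6 = 6; σ²_A = ((10−2)/6)² = 1.778
te_B = (1 + 4·2 + 9)/6 = 18/6 = 3; σ²_B = ((9−1)/6)² = 1.778
te_C = (7 + 4·9 + 23)/6 = 66/6 = 11; σ²_C = ((23−7)/6)² = 7.111
te_D = (1 + 4·5 + 9)/6 = 30/6 = 5; σ²_D = ((9−1)/6)² = 1.778
te_E = (1 + 4·3 + 5)/6 = 18/6 = 3; σ²_E = ((5−1)/6)² = 0.444
te_F = (6 + 4·12 + 18)/6 = 72/6 = 12; σ²_F = ((18−6)/6)² = 4.000
te_G = (3 + 4·6 + 15)/6 = 42/6 = 7; σ²_G = ((15−3)/6)² = 4.000
te_H = (12 + 4·13 + 14)/6 = 78/6 = 13; σ²_H = ((14−12)/6)² = 0.111

Forward pass:
ES_A = 0; EF_A = 6
ES_B = 0; EF_B = 3
ES_C = 0; EF_C = 11
ES_D = 0; EF_D = 5
ES_E = 3; EF_E = 3+3 = 6
ES_F = max(EF_C=11, EF_E=6) = 11; EF_F = 11+12 = 23
ES_G = 6; EF_G = 6+7 = 13
ES_H = max(EF_D=5, EF_E=6, EF_F=23, EF_G=13) = 23; EF_H = 23+13 = 36
Expected project duration μ = 36 days. Critical path: C → F → H.

Variance along critical path = 7.111 + 4.000 + 0.111 = 11.222
σ = √11.222 = 3.350 days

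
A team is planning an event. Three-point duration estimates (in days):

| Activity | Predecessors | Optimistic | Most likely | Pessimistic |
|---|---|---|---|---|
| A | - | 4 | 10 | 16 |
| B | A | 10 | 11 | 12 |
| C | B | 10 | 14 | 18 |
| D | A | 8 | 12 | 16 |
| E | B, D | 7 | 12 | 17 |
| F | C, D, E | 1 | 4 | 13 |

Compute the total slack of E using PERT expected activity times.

1 days

te_A = (4 + 4·10 + 16)/6 = 60/6 = 10
te_B = (10 + 4·11 + 12)/6 = 66/6 = 11
te_C = (10 + 4·14 + 18)/6 = 84/6 = 14
te_D = (8 + 4·12 + 16)/6 = 72/6 = 12
te_E = (7 + 4·12 + 17)/6 = 72/6 = 12
te_F = (1 + 4·4 + 13)/6 = 30/6 = 5

Forward pass:
ES_A = 0; EF_A = 10
ES_B = 10; EF_B = 10+11 = 21
ES_C = 21; EF_C = 21+14 = 35
ES_D = 10; EF_D = 10+12 = 22
ES_E = max(EF_B=21, EF_D=22) = 22; EF_E = 22+12 = 34
ES_F = max(EF_C=35, EF_D=22, EF_E=34) = 35; EF_F = 35+5 = 40
Expected project duration μ = 40 days. Critical path: A → B → C → F.

Backward pass:
LF_F = 40; LS_F = 40−5 = 35
LF_E = LS_F = 35; LS_E = 35−12 = 23
LF_D = min(LS_E=23, LS_F=35) = 23; LS_D = 23−12 = 11
LF_C = LS_F = 35; LS_C = 35−14 = 21
LF_B = min(LS_C=21, LS_E=23) = 21; LS_B = 21−11 = 10
LF_A = min(LS_B=10, LS_D=11) = 10; LS_A = 10−10 = 0
Slack_E = LS_E − ES_E = 23 − 22 = 1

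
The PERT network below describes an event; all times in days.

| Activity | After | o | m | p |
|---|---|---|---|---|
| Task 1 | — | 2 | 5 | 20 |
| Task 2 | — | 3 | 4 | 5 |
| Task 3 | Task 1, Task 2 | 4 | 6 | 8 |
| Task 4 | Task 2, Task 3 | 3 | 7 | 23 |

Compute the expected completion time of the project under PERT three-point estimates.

te_Task 1 = (2 + 4·5 + 20)/6 = 42/6 = 7
te_Task 2 = (3 + 4·4 + 5)/6 = 24/6 = 4
te_Task 3 = (4 + 4·6 + 8)/6 = 36/6 = 6
te_Task 4 = (3 + 4·7 + 23)/6 = 54/6 = 9

Forward pass:
ES_Task 1 = 0; EF_Task 1 = 7
ES_Task 2 = 0; EF_Task 2 = 4
ES_Task 3 = max(EF_Task 1=7, EF_Task 2=4) = 7; EF_Task 3 = 7+6 = 13
ES_Task 4 = max(EF_Task 2=4, EF_Task 3=13) = 13; EF_Task 4 = 13+9 = 22
Expected project duration μ = 22 days. Critical path: Task 1 → Task 3 → Task 4.

22 days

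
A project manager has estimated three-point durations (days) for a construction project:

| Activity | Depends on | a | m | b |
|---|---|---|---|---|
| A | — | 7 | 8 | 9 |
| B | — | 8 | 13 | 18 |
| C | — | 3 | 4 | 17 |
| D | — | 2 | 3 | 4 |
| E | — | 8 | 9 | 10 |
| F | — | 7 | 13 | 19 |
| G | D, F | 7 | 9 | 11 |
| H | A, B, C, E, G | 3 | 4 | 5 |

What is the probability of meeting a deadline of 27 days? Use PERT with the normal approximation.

te_A = (7 + 4·8 + 9)/6 = 48/6 = 8; σ²_A = ((9−7)/6)² = 0.111
te_B = (8 + 4·13 + 18)/6 = 78/6 = 13; σ²_B = ((18−8)/6)² = 2.778
te_C = (3 + 4·4 + 17)/6 = 36/6 = 6; σ²_C = ((17−3)/6)² = 5.444
te_D = (2 + 4·3 + 4)/6 = 18/6 = 3; σ²_D = ((4−2)/6)² = 0.111
te_E = (8 + 4·9 + 10)/6 = 54/6 = 9; σ²_E = ((10−8)/6)² = 0.111
te_F = (7 + 4·13 + 19)/6 = 78/6 = 13; σ²_F = ((19−7)/6)² = 4.000
te_G = (7 + 4·9 + 11)/6 = 54/6 = 9; σ²_G = ((11−7)/6)² = 0.444
te_H = (3 + 4·4 + 5)/6 = 24/6 = 4; σ²_H = ((5−3)/6)² = 0.111

Forward pass:
ES_A = 0; EF_A = 8
ES_B = 0; EF_B = 13
ES_C = 0; EF_C = 6
ES_D = 0; EF_D = 3
ES_E = 0; EF_E = 9
ES_F = 0; EF_F = 13
ES_G = max(EF_D=3, EF_F=13) = 13; EF_G = 13+9 = 22
ES_H = max(EF_A=8, EF_B=13, EF_C=6, EF_E=9, EF_G=22) = 22; EF_H = 22+4 = 26
Expected project duration μ = 26 days. Critical path: F → G → H.

Variance along critical path = 4.000 + 0.444 + 0.111 = 4.556; σ = √4.556 = 2.134 days.
Z = (27 − 26) / 2.134 = 0.469
P(T ≤ 27) = Φ(0.469) ≈ 0.680

0.680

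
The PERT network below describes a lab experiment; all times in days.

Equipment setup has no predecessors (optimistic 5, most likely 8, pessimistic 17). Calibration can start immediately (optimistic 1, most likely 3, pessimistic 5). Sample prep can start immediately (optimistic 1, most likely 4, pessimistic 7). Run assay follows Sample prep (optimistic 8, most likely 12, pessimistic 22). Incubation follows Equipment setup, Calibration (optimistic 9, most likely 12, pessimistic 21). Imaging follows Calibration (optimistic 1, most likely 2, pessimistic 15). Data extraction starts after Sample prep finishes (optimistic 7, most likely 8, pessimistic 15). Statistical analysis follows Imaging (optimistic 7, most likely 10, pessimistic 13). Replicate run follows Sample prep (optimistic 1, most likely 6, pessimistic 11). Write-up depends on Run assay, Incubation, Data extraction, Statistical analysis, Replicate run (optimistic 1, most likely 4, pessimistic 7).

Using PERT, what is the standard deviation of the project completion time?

te_Equipment setup = (5 + 4·8 + 17)/6 = 54/6 = 9; σ²_Equipment setup = ((17−5)/6)² = 4.000
te_Calibration = (1 + 4·3 + 5)/6 = 18/6 = 3; σ²_Calibration = ((5−1)/6)² = 0.444
te_Sample prep = (1 + 4·4 + 7)/6 = 24/6 = 4; σ²_Sample prep = ((7−1)/6)² = 1.000
te_Run assay = (8 + 4·12 + 22)/6 = 78/6 = 13; σ²_Run assay = ((22−8)/6)² = 5.444
te_Incubation = (9 + 4·12 + 21)/6 = 78/6 = 13; σ²_Incubation = ((21−9)/6)² = 4.000
te_Imaging = (1 + 4·2 + 15)/6 = 24/6 = 4; σ²_Imaging = ((15−1)/6)² = 5.444
te_Data extraction = (7 + 4·8 + 15)/6 = 54/6 = 9; σ²_Data extraction = ((15−7)/6)² = 1.778
te_Statistical analysis = (7 + 4·10 + 13)/6 = 60/6 = 10; σ²_Statistical analysis = ((13−7)/6)² = 1.000
te_Replicate run = (1 + 4·6 + 11)/6 = 36/6 = 6; σ²_Replicate run = ((11−1)/6)² = 2.778
te_Write-up = (1 + 4·4 + 7)/6 = 24/6 = 4; σ²_Write-up = ((7−1)/6)² = 1.000

Forward pass:
ES_Equipment setup = 0; EF_Equipment setup = 9
ES_Calibration = 0; EF_Calibration = 3
ES_Sample prep = 0; EF_Sample prep = 4
ES_Run assay = 4; EF_Run assay = 4+13 = 17
ES_Incubation = max(EF_Equipment setup=9, EF_Calibration=3) = 9; EF_Incubation = 9+13 = 22
ES_Imaging = 3; EF_Imaging = 3+4 = 7
ES_Data extraction = 4; EF_Data extraction = 4+9 = 13
ES_Statistical analysis = 7; EF_Statistical analysis = 7+10 = 17
ES_Replicate run = 4; EF_Replicate run = 4+6 = 10
ES_Write-up = max(EF_Run assay=17, EF_Incubation=22, EF_Data extraction=13, EF_Statistical analysis=17, EF_Replicate run=10) = 22; EF_Write-up = 22+4 = 26
Expected project duration μ = 26 days. Critical path: Equipment setup → Incubation → Write-up.

Variance along critical path = 4.000 + 4.000 + 1.000 = 9.000
σ = √9.000 = 3.000 days

3.00 days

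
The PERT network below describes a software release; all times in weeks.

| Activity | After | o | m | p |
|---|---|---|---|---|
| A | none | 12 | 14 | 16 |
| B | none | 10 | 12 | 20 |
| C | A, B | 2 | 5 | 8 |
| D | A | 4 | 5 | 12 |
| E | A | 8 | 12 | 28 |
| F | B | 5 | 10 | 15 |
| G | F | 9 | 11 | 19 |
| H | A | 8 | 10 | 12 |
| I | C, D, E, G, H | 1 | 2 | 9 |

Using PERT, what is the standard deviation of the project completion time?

te_A = (12 + 4·14 + 16)/6 = 84/6 = 14; σ²_A = ((16−12)/6)² = 0.444
te_B = (10 + 4·12 + 20)/6 = 78/6 = 13; σ²_B = ((20−10)/6)² = 2.778
te_C = (2 + 4·5 + 8)/6 = 30/6 = 5; σ²_C = ((8−2)/6)² = 1.000
te_D = (4 + 4·5 + 12)/6 = 36/6 = 6; σ²_D = ((12−4)/6)² = 1.778
te_E = (8 + 4·12 + 28)/6 = 84/6 = 14; σ²_E = ((28−8)/6)² = 11.111
te_F = (5 + 4·10 + 15)/6 = 60/6 = 10; σ²_F = ((15−5)/6)² = 2.778
te_G = (9 + 4·11 + 19)/6 = 72/6 = 12; σ²_G = ((19−9)/6)² = 2.778
te_H = (8 + 4·10 + 12)/6 = 60/6 = 10; σ²_H = ((12−8)/6)² = 0.444
te_I = (1 + 4·2 + 9)/6 = 18/6 = 3; σ²_I = ((9−1)/6)² = 1.778

Forward pass:
ES_A = 0; EF_A = 14
ES_B = 0; EF_B = 13
ES_C = max(EF_A=14, EF_B=13) = 14; EF_C = 14+5 = 19
ES_D = 14; EF_D = 14+6 = 20
ES_E = 14; EF_E = 14+14 = 28
ES_F = 13; EF_F = 13+10 = 23
ES_G = 23; EF_G = 23+12 = 35
ES_H = 14; EF_H = 14+10 = 24
ES_I = max(EF_C=19, EF_D=20, EF_E=28, EF_G=35, EF_H=24) = 35; EF_I = 35+3 = 38
Expected project duration μ = 38 weeks. Critical path: B → F → G → I.

Variance along critical path = 2.778 + 2.778 + 2.778 + 1.778 = 10.111
σ = √10.111 = 3.180 weeks

3.18 weeks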